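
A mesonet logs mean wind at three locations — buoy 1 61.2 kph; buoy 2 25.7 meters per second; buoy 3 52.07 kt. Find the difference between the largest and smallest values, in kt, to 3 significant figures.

19.0 kt

buoy 1: 61.2 km/h = 33.045 kt.
buoy 2: 25.7 m/s = 49.957 kt.
Spread: 52.070 − 33.045 = 19.0 kt.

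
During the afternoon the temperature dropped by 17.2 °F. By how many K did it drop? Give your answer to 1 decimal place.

For a temperature change the 32° offset cancels: ΔK = 17.2 × 0.5556 = 9.6 K.

9.6 K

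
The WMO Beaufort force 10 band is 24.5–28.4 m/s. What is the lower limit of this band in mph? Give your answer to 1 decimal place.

54.8 mph

24.5–28.4 m/s × 2.237 = 54.8–63.5 mph.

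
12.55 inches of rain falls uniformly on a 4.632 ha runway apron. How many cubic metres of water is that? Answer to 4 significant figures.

Depth: 12.55 in × 25.4 = 318.77 mm.
Area: 4.632 ha = 46320 m².
1 mm over 1 m² is 1 L, so volume = 318.77 × 46320 = 14765426 L = 14770 m³.

14770 cubic metres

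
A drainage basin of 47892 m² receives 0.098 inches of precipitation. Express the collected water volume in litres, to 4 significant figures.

Depth: 0.098 in × 25.4 = 2.4892 mm.
1 mm over 1 m² is 1 L, so volume = 2.4892 × 47892 = 119212.77 L ≈ 119200 L.

119200 litres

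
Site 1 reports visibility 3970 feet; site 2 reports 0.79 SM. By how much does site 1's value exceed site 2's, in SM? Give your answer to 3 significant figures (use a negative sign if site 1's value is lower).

site 1: 3970 ft = 0.751894 SM.
Difference: 0.751894 − 0.790000 = -0.0381 SM.

-0.0381 SM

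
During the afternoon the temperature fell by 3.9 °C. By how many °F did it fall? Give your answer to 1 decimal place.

For a temperature change the 32° offset cancels: Δ°F = 3.9 × 1.8 = 7.0 °F.

7.0 °F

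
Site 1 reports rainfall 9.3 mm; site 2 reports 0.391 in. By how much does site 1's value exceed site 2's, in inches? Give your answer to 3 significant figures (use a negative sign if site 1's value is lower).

site 1: 9.3 mm = 0.366142 in.
Difference: 0.366142 − 0.391000 = -0.0249 in.

-0.0249 in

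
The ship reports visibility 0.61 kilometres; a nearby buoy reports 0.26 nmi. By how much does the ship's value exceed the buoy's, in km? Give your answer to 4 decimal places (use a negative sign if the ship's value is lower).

the buoy: 0.26 nmi = 0.481520 km.
Difference: 0.610000 − 0.481520 = 0.1285 km.

0.1285 km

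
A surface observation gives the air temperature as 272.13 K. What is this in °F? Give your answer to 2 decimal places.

30.16 °F

First to °C: -1.02 °C.
Then to °F: 30.16 °F.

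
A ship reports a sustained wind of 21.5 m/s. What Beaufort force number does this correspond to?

Beaufort force 9

21.5 m/s lies in the Beaufort 9 band (strong gale, 20.8–24.4 m/s).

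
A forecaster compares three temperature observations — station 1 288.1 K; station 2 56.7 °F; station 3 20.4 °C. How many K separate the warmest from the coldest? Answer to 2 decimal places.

6.68 K

station 1: 288.1 K = 14.950 °C.
station 2: 56.7 °F = 13.722 °C.
Spread: 20.400 − 13.722 = 6.678 °C.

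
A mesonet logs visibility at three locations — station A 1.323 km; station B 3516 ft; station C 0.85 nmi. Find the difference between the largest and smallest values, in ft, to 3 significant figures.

station A: 1.323 km = 4340.55 ft.
station C: 0.85 nmi = 5164.70 ft.
Spread: 5164.70 − 3516.00 = 1650 ft.

1650 ft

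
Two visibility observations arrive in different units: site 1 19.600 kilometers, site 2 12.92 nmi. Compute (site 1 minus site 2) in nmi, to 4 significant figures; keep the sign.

site 1: 19.600 km = 10.58315 nmi.
Difference: 10.58315 − 12.92000 = -2.337 nmi.

-2.337 nmi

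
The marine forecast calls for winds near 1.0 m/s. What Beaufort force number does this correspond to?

1.0 m/s lies in the Beaufort 1 band (light air, 0.3–1.5 m/s).

Beaufort force 1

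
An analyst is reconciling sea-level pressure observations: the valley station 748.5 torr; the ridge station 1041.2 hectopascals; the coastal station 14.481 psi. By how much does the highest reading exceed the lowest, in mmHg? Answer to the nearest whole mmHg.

the ridge station: 1041.2 hPa = 780.96 mmHg.
the coastal station: 14.481 psi = 748.88 mmHg.
Spread: 780.96 − 748.50 = 32 mmHg.

32 mmHg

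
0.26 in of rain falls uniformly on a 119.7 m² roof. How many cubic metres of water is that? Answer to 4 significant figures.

0.7905 cubic metres

Depth: 0.26 in × 25.4 = 6.604 mm.
1 mm over 1 m² is 1 L, so volume = 6.604 × 119.7 = 790.4988 L = 0.7905 m³.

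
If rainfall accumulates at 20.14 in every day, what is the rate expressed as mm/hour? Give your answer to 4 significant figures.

21.31 mm/hour

20.14 in/day × 25.4 mm/in × 0.0416667 day/hour = 21.31 mm/hour.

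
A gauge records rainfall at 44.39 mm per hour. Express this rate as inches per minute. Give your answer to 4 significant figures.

0.02913 in/minute

44.39 mm/hour × 0.0393701 in/mm × 0.0166667 hour/minute = 0.02913 in/minute.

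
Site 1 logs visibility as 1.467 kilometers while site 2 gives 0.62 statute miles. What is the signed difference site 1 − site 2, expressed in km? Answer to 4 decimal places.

0.4692 km

site 2: 0.62 SM = 0.997793 km.
Difference: 1.467000 − 0.997793 = 0.4692 km.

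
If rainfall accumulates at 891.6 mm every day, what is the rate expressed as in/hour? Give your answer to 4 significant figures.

891.6 mm/day × 0.0393701 in/mm × 0.0416667 day/hour = 1.463 in/hour.

1.463 in/hour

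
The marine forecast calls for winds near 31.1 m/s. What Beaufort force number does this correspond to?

31.1 m/s lies in the Beaufort 11 band (violent storm, 28.5–32.6 m/s).

Beaufort force 11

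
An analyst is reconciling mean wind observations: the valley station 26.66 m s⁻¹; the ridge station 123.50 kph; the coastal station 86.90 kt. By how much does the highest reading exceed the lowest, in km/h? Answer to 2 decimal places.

the valley station: 26.66 m/s = 95.9760 km/h.
the coastal station: 86.90 kt = 160.9388 km/h.
Spread: 160.9388 − 95.9760 = 64.96 km/h.

64.96 km/h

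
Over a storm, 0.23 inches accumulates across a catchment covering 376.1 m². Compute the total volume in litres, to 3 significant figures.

2200 litres

Depth: 0.23 in × 25.4 = 5.842 mm.
1 mm over 1 m² is 1 L, so volume = 5.842 × 376.1 = 2197.1762 L ≈ 2200 L.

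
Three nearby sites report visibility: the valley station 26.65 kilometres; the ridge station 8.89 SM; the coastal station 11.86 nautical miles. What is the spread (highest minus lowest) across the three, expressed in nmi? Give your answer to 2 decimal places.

6.66 nmi

the valley station: 26.65 km = 14.3898 nmi.
the ridge station: 8.89 SM = 7.7252 nmi.
Spread: 14.3898 − 7.7252 = 6.66 nmi.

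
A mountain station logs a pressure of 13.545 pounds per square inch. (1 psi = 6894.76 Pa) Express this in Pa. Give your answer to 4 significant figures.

93390 Pa

1 psi = 6894.76 Pa, so 13.545 × 6894.76 = 93390 Pa.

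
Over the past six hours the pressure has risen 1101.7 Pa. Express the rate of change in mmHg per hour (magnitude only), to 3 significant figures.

1.38 mmHg per hour

1101.7 Pa / 6 h × 0.00750062 mmHg/Pa = 1.38 mmHg/h.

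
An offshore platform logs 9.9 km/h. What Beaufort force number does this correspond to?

9.9 km/h = 2.8 m/s, which is Beaufort 2 (light breeze, 1.6–3.3 m/s).

Beaufort force 2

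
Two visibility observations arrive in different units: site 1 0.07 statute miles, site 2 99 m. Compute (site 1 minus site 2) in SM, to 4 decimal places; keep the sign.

0.0085 SM

site 2: 99 m = 0.061516 SM.
Difference: 0.070000 − 0.061516 = 0.0085 SM.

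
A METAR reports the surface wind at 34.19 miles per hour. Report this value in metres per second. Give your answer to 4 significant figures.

15.28 m/s

1 mph = 0.44704 m/s, so 34.19 × 0.44704 = 15.28 m/s.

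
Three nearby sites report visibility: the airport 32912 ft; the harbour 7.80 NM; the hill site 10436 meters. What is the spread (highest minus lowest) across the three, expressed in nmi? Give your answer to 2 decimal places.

the airport: 32912 ft = 5.4166 nmi.
the hill site: 10436 m = 5.6350 nmi.
Spread: 7.8000 − 5.4166 = 2.38 nmi.

2.38 nmi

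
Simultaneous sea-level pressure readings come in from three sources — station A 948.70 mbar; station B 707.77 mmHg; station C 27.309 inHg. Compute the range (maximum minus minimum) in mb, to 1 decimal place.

station B: 707.77 mmHg = 943.616 mb.
station C: 27.309 inHg = 924.789 mb.
Spread: 948.700 − 924.789 = 23.9 mb.

23.9 mb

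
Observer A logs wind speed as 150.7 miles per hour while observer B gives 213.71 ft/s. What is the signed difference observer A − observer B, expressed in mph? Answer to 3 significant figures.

4.99 mph

observer B: 213.71 ft/s = 145.7114 mph.
Difference: 150.7000 − 145.7114 = 4.99 mph.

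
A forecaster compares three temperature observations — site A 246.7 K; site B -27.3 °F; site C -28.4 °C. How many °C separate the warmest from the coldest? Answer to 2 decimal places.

site A: 246.7 K = -26.450 °C.
site B: -27.3 °F = -32.944 °C.
Spread: (-26.450) − (-32.944) = 6.494 °C.

6.49 °C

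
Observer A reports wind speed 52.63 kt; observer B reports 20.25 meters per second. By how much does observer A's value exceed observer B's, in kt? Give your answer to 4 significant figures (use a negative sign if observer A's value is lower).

13.27 kt

observer B: 20.25 m/s = 39.3629 kt.
Difference: 52.6300 − 39.3629 = 13.27 kt.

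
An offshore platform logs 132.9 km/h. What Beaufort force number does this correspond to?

Beaufort force 12

132.9 km/h = 36.9 m/s, which is Beaufort 12 (hurricane force, ≥32.7 m/s).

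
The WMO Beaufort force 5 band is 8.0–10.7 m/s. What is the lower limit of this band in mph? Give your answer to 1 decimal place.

8.0–10.7 m/s × 2.237 = 17.9–23.9 mph.

17.9 mph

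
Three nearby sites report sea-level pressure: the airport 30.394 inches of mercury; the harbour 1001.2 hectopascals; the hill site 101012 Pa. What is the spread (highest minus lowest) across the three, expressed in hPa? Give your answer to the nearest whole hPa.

the airport: 30.394 inHg = 1029.26 hPa.
the hill site: 101012 Pa = 1010.12 hPa.
Spread: 1029.26 − 1001.20 = 28 hPa.

28 hPa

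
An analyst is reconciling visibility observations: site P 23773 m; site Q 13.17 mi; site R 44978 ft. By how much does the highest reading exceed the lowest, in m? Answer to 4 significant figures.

10060 m

site Q: 13.17 SM = 21195.06 m.
site R: 44978 ft = 13709.29 m.
Spread: 23773.00 − 13709.29 = 10060 m.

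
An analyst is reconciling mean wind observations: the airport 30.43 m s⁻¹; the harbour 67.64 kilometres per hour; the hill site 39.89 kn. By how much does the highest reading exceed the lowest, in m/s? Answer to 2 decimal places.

11.64 m/s

the harbour: 67.64 km/h = 18.7889 m/s.
the hill site: 39.89 kt = 20.5212 m/s.
Spread: 30.4300 − 18.7889 = 11.64 m/s.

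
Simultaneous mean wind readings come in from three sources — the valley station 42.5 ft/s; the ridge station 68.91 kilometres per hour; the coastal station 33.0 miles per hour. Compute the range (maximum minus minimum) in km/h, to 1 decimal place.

22.3 km/h

the valley station: 42.5 ft/s = 46.634 km/h.
the coastal station: 33.0 mph = 53.108 km/h.
Spread: 68.910 − 46.634 = 22.3 km/h.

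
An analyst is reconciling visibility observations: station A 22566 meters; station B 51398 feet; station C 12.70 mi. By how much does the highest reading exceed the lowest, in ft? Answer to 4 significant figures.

station A: 22566 m = 74035.43 ft.
station C: 12.70 SM = 67056.00 ft.
Spread: 74035.43 − 51398.00 = 22640 ft.

22640 ft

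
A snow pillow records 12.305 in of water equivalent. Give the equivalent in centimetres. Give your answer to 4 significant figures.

1 in = 2.54 cm, so 12.305 × 2.54 = 31.25 cm.

31.25 cm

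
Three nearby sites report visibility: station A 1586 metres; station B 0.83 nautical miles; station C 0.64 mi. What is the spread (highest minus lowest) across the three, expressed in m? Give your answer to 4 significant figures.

station B: 0.83 nmi = 1537.160 m.
station C: 0.64 SM = 1029.980 m.
Spread: 1586.000 − 1029.980 = 556.0 m.

556.0 m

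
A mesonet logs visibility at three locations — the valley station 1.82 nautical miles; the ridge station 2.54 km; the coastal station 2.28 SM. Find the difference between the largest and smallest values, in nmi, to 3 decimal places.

the ridge station: 2.54 km = 1.37149 nmi.
the coastal station: 2.28 SM = 1.98127 nmi.
Spread: 1.98127 − 1.37149 = 0.610 nmi.

0.610 nmi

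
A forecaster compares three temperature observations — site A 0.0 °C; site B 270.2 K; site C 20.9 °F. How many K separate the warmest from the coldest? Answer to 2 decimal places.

6.17 K

site B: 270.2 K = -2.950 °C.
site C: 20.9 °F = -6.167 °C.
Spread: 0.000 − (-6.167) = 6.167 °C.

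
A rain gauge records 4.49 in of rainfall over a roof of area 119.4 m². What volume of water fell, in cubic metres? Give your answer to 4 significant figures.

Depth: 4.49 in × 25.4 = 114.046 mm.
1 mm over 1 m² is 1 L, so volume = 114.046 × 119.4 = 13617.092 L = 13.62 m³.

13.62 cubic metres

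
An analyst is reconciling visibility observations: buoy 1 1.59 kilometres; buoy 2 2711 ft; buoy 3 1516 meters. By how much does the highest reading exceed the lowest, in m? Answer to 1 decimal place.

763.7 m

buoy 1: 1.59 km = 1590.000 m.
buoy 2: 2711 ft = 826.313 m.
Spread: 1590.000 − 826.313 = 763.7 m.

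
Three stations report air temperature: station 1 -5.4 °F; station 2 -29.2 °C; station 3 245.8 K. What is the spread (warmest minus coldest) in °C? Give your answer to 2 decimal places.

station 1: -5.4 °F = -20.778 °C.
station 3: 245.8 K = -27.350 °C.
Spread: (-20.778) − (-29.200) = 8.422 °C.

8.42 °C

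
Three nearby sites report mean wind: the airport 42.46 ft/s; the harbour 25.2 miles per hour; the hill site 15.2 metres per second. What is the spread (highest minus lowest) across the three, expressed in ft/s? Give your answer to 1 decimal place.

the harbour: 25.2 mph = 36.960 ft/s.
the hill site: 15.2 m/s = 49.869 ft/s.
Spread: 49.869 − 36.960 = 12.9 ft/s.

12.9 ft/s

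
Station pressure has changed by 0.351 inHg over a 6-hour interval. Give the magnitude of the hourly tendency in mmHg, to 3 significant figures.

0.351 inHg / 6 h × 25.4 mmHg/inHg = 1.49 mmHg/h.

1.49 mmHg per hour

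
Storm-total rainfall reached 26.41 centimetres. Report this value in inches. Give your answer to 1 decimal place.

10.4 in

1 cm = 0.393701 in, so 26.41 × 0.393701 = 10.4 in.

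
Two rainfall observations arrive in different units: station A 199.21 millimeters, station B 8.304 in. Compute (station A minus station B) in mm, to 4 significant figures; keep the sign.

-11.71 mm

station B: 8.304 in = 210.9216 mm.
Difference: 199.2100 − 210.9216 = -11.71 mm.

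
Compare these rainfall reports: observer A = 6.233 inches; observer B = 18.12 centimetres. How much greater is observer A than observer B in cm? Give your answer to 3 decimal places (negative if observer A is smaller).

-2.288 cm

observer A: 6.233 in = 15.83182 cm.
Difference: 15.83182 − 18.12000 = -2.288 cm.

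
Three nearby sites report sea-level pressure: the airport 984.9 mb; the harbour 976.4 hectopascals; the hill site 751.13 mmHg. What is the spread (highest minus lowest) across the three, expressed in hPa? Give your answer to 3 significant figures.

the airport: 984.9 mb = 984.900 hPa.
the hill site: 751.13 mmHg = 1001.424 hPa.
Spread: 1001.424 − 976.400 = 25.0 hPa.

25.0 hPa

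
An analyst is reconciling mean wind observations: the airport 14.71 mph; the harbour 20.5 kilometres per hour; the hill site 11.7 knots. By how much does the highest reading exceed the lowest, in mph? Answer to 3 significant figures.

the harbour: 20.5 km/h = 12.7381 mph.
the hill site: 11.7 kt = 13.4641 mph.
Spread: 14.7100 − 12.7381 = 1.97 mph.

1.97 mph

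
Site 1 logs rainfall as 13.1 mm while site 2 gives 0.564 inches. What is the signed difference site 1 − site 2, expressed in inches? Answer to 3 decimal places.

-0.048 in

site 1: 13.1 mm = 0.51575 in.
Difference: 0.51575 − 0.56400 = -0.048 in.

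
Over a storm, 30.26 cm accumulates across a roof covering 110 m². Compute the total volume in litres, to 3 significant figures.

33300 litres

Depth: 30.26 cm × 10 = 302.6 mm.
1 mm over 1 m² is 1 L, so volume = 302.6 × 110 = 33286 L ≈ 33300 L.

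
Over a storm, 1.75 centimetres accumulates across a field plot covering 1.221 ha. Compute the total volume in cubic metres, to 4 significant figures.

Depth: 1.75 cm × 10 = 17.5 mm.
Area: 1.221 ha = 12210 m².
1 mm over 1 m² is 1 L, so volume = 17.5 × 12210 = 213675 L = 213.7 m³.

213.7 cubic metres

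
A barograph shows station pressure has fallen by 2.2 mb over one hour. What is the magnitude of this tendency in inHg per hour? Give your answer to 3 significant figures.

0.0650 inHg per hour

2.2 mb / 1 h × 0.02953 inHg/mb = 0.0650 inHg/h.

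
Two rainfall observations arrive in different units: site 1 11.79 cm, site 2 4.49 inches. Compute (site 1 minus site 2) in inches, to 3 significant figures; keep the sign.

0.152 in

site 1: 11.79 cm = 4.64173 in.
Difference: 4.64173 − 4.49000 = 0.152 in.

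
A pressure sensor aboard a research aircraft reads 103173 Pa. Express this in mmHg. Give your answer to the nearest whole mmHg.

774 mmHg

1 Pa = 0.00750062 mmHg, so 103173 × 0.00750062 = 774 mmHg.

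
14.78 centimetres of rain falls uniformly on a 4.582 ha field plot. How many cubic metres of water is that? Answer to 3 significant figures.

6770 cubic metres

Depth: 14.78 cm × 10 = 147.8 mm.
Area: 4.582 ha = 45820 m².
1 mm over 1 m² is 1 L, so volume = 147.8 × 45820 = 6772196 L = 6770 m³.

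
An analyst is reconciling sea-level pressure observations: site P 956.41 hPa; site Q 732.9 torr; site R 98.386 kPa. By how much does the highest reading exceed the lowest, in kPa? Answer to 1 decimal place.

2.7 kPa

site P: 956.41 hPa = 95.641 kPa.
site Q: 732.9 mmHg = 97.712 kPa.
Spread: 98.386 − 95.641 = 2.7 kPa.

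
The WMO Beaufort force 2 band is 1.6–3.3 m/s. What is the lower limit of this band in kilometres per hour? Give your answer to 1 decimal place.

5.8 km/h

1.6–3.3 m/s × 3.6 = 5.8–11.9 km/h.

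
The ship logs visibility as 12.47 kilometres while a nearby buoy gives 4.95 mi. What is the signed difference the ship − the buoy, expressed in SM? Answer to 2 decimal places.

the ship: 12.47 km = 7.7485 SM.
Difference: 7.7485 − 4.9500 = 2.80 SM.

2.80 SM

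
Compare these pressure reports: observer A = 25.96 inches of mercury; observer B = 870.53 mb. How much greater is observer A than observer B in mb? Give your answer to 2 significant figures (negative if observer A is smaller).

observer A: 25.96 inHg = 879.107 mb.
Difference: 879.107 − 870.530 = 8.6 mb.

8.6 mb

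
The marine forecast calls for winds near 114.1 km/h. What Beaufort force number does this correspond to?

114.1 km/h = 31.7 m/s, which is Beaufort 11 (violent storm, 28.5–32.6 m/s).

Beaufort force 11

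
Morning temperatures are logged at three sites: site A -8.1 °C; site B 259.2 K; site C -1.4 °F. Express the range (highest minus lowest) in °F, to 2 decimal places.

site B: 259.2 K = -13.950 °C.
site C: -1.4 °F = -18.556 °C.
Spread: (-8.100) − (-18.556) = 10.456 °C = 18.82 °F.

18.82 °F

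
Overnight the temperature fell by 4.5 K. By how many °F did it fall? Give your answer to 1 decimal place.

8.1 °F

Converting a difference, only the 9/5 scale factor applies: Δ°F = 4.5 × 1.8 = 8.1 °F.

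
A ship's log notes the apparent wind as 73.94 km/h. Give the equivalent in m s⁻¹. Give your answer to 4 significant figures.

1 km/h = 0.277778 m/s, so 73.94 × 0.277778 = 20.54 m/s.

20.54 m/s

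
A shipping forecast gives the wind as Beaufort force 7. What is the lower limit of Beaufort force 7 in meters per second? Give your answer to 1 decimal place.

13.9 m/s

Beaufort 7 (near gale) spans 13.9–17.1 m/s.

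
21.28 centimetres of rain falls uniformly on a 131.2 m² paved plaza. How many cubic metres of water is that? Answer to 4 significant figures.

27.92 cubic metres

Depth: 21.28 cm × 10 = 212.8 mm.
1 mm over 1 m² is 1 L, so volume = 212.8 × 131.2 = 27919.36 L = 27.92 m³.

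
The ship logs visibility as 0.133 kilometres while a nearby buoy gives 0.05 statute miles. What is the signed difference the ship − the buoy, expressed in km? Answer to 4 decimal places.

the buoy: 0.05 SM = 0.080467 km.
Difference: 0.133000 − 0.080467 = 0.0525 km.

0.0525 km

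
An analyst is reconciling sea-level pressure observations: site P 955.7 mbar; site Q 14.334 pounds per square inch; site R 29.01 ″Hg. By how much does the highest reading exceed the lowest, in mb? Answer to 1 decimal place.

site Q: 14.334 psi = 988.295 mb.
site R: 29.01 inHg = 982.391 mb.
Spread: 988.295 − 955.700 = 32.6 mb.

32.6 mb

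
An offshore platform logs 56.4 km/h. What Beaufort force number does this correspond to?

Beaufort force 7

56.4 km/h = 15.7 m/s, which is Beaufort 7 (near gale, 13.9–17.1 m/s).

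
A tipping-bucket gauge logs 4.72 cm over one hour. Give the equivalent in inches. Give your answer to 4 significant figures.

1 cm = 0.393701 in, so 4.72 × 0.393701 = 1.858 in.

1.858 in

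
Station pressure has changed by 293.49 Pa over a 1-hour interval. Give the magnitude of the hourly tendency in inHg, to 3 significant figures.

0.0867 inHg per hour

293.49 Pa / 1 h × 0.0002953 inHg/Pa = 0.0867 inHg/h.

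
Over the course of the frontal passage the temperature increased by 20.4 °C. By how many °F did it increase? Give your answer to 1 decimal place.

A change of 1 °C equals a change of 1.8 °F: Δ°F = 20.4 × 1.8 = 36.7 °F.

36.7 °F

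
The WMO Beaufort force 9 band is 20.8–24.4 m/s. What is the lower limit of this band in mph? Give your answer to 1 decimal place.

20.8–24.4 m/s × 2.237 = 46.5–54.6 mph.

46.5 mph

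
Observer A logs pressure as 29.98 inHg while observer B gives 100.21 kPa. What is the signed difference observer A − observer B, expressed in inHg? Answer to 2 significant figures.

0.39 inHg

observer B: 100.21 kPa = 29.5920 inHg.
Difference: 29.9800 − 29.5920 = 0.39 inHg.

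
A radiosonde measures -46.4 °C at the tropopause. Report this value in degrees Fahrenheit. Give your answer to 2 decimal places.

°F = °C × 9/5 + 32 = -46.4 × 1.8 + 32 = -51.52 °F.

-51.52 °F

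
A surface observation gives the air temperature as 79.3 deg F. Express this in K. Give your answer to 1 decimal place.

299.4 K

First to °C: 26.28 °C.
Then to K: 299.4 K.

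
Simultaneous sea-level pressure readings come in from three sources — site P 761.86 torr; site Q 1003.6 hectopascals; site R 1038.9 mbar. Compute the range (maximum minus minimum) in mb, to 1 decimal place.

35.3 mb

site P: 761.86 mmHg = 1015.730 mb.
site Q: 1003.6 hPa = 1003.600 mb.
Spread: 1038.900 − 1003.600 = 35.3 mb.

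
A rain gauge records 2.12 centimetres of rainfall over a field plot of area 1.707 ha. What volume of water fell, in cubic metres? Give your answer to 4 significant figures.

Depth: 2.12 cm × 10 = 21.2 mm.
Area: 1.707 ha = 17070 m².
1 mm over 1 m² is 1 L, so volume = 21.2 × 17070 = 361884 L = 361.9 m³.

361.9 cubic metres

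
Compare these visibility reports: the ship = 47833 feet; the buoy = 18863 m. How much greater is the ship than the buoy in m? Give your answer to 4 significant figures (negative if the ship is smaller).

the ship: 47833 ft = 14579.498 m.
Difference: 14579.498 − 18863.000 = -4284 m.

-4284 m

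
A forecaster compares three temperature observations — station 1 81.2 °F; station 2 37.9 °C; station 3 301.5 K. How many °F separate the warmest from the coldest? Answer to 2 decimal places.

station 1: 81.2 °F = 27.333 °C.
station 3: 301.5 K = 28.350 °C.
Spread: 37.900 − 27.333 = 10.567 °C = 19.02 °F.

19.02 °F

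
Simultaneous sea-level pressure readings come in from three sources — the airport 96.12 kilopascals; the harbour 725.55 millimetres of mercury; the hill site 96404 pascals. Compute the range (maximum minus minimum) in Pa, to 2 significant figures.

610 Pa

the airport: 96.12 kPa = 96120.00 Pa.
the harbour: 725.55 mmHg = 96732.06 Pa.
Spread: 96732.06 − 96120.00 = 610 Pa.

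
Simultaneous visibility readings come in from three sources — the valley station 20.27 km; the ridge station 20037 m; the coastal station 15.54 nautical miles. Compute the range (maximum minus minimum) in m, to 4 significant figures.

8743 m

the valley station: 20.27 km = 20270.00 m.
the coastal station: 15.54 nmi = 28780.08 m.
Spread: 28780.08 − 20037.00 = 8743 m.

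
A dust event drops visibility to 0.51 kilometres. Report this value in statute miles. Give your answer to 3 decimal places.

1 km = 0.621371 SM, so 0.51 × 0.621371 = 0.317 SM.

0.317 SM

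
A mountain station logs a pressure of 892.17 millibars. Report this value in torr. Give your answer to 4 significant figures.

1 mb = 0.750062 mmHg, so 892.17 × 0.750062 = 669.2 mmHg.

669.2 mmHg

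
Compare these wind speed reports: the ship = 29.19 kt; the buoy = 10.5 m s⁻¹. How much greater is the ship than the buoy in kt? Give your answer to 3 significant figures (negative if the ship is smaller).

8.78 kt

the buoy: 10.5 m/s = 20.4104 kt.
Difference: 29.1900 − 20.4104 = 8.78 kt.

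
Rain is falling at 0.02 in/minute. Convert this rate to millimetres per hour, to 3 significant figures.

30.5 mm/hour

0.02 in/minute × 25.4 mm/in × 60 minute/hour = 30.5 mm/hour.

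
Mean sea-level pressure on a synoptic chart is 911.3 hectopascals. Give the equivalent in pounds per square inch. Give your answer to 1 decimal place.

1 hPa = 0.0145038 psi, so 911.3 × 0.0145038 = 13.2 psi.

13.2 psi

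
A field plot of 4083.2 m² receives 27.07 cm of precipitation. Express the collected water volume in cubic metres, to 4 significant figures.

1105 cubic metres

Depth: 27.07 cm × 10 = 270.7 mm.
1 mm over 1 m² is 1 L, so volume = 270.7 × 4083.2 = 1105322.2 L = 1105 m³.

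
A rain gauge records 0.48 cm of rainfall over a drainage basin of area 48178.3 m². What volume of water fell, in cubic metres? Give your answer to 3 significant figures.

Depth: 0.48 cm × 10 = 4.8 mm.
1 mm over 1 m² is 1 L, so volume = 4.8 × 48178.3 = 231255.84 L = 231 m³.

231 cubic metres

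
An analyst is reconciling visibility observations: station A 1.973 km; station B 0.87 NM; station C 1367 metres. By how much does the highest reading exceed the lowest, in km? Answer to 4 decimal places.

station B: 0.87 nmi = 1.611240 km.
station C: 1367 m = 1.367000 km.
Spread: 1.973000 − 1.367000 = 0.6060 km.

0.6060 km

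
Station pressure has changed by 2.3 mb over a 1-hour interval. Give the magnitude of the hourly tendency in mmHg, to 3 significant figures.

2.3 mb / 1 h × 0.750062 mmHg/mb = 1.73 mmHg/h.

1.73 mmHg per hour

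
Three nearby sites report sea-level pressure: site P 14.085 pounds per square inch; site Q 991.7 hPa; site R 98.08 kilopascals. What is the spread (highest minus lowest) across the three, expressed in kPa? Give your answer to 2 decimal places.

2.06 kPa

site P: 14.085 psi = 97.1127 kPa.
site Q: 991.7 hPa = 99.1700 kPa.
Spread: 99.1700 − 97.1127 = 2.06 kPa.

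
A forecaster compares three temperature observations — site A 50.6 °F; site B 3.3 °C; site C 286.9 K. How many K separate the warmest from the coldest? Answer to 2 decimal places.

10.45 K

site A: 50.6 °F = 10.333 °C.
site C: 286.9 K = 13.750 °C.
Spread: 13.750 − 3.300 = 10.450 °C.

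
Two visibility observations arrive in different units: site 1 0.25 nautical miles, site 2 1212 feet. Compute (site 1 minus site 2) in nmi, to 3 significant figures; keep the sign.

0.0505 nmi

site 2: 1212 ft = 0.199470 nmi.
Difference: 0.250000 − 0.199470 = 0.0505 nmi.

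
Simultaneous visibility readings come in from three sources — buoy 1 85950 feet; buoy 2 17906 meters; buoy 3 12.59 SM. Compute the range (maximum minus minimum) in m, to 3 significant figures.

8290 m

buoy 1: 85950 ft = 26197.56 m.
buoy 3: 12.59 SM = 20261.64 m.
Spread: 26197.56 − 17906.00 = 8290 m.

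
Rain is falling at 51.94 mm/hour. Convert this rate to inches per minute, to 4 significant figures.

51.94 mm/hour × 0.0393701 in/mm × 0.0166667 hour/minute = 0.03408 in/minute.

0.03408 in/minute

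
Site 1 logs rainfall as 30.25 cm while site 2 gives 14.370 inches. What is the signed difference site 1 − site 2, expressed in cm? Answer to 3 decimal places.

site 2: 14.370 in = 36.49980 cm.
Difference: 30.25000 − 36.49980 = -6.250 cm.

-6.250 cm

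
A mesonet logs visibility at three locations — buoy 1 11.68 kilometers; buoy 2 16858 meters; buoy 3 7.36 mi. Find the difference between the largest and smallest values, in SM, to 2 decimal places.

buoy 1: 11.68 km = 7.2576 SM.
buoy 2: 16858 m = 10.4751 SM.
Spread: 10.4751 − 7.2576 = 3.22 SM.

3.22 SM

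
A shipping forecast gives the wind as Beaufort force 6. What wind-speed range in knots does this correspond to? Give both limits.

Beaufort 6 (strong breeze) spans 22–27 knots.

22 to 27 kt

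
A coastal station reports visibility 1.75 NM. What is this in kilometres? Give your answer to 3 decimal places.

1 nmi = 1.852 km, so 1.75 × 1.852 = 3.241 km.

3.241 km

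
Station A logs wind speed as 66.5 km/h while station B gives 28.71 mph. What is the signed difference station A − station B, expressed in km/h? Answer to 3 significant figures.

20.3 km/h

station B: 28.71 mph = 46.204 km/h.
Difference: 66.500 − 46.204 = 20.3 km/h.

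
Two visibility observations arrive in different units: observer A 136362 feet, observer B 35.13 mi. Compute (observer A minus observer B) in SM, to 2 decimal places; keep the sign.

-9.30 SM

observer A: 136362 ft = 25.8261 SM.
Difference: 25.8261 − 35.1300 = -9.30 SM.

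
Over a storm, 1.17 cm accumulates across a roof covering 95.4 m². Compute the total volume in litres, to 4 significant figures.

Depth: 1.17 cm × 10 = 11.7 mm.
1 mm over 1 m² is 1 L, so volume = 11.7 × 95.4 = 1116.18 L ≈ 1116 L.

1116 litres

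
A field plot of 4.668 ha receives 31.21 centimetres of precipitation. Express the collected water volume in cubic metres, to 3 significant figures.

14600 cubic metres

Depth: 31.21 cm × 10 = 312.1 mm.
Area: 4.668 ha = 46680 m².
1 mm over 1 m² is 1 L, so volume = 312.1 × 46680 = 14568828 L = 14600 m³.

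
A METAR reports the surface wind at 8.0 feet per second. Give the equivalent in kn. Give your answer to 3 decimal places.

1 ft/s = 0.592484 kt, so 8.0 × 0.592484 = 4.740 kt.

4.740 kt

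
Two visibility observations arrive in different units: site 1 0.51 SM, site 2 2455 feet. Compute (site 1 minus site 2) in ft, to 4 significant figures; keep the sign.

237.8 ft

site 1: 0.51 SM = 2692.800 ft.
Difference: 2692.800 − 2455.000 = 237.8 ft.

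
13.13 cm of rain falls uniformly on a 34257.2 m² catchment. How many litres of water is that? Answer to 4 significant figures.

Depth: 13.13 cm × 10 = 131.3 mm.
1 mm over 1 m² is 1 L, so volume = 131.3 × 34257.2 = 4497970.4 L ≈ 4498000 L.

4498000 litres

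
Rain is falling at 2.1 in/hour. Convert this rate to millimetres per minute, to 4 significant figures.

2.1 in/hour × 25.4 mm/in × 0.0166667 hour/minute = 0.8890 mm/minute.

0.8890 mm/minute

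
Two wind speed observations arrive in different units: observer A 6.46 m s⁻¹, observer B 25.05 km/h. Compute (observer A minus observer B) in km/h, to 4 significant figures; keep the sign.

observer A: 6.46 m/s = 23.25600 km/h.
Difference: 23.25600 − 25.05000 = -1.794 km/h.

-1.794 km/h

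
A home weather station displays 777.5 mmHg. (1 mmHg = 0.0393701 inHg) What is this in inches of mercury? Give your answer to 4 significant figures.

30.61 inHg

1 mmHg = 0.0393701 inHg, so 777.5 × 0.0393701 = 30.61 inHg.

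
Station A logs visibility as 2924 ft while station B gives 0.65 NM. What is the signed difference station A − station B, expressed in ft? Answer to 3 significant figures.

-1030 ft

station B: 0.65 nmi = 3949.48 ft.
Difference: 2924.00 − 3949.48 = -1030 ft.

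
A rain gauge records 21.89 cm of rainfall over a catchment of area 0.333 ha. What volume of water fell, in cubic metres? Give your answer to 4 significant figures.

Depth: 21.89 cm × 10 = 218.9 mm.
Area: 0.333 ha = 3330 m².
1 mm over 1 m² is 1 L, so volume = 218.9 × 3330 = 728937 L = 728.9 m³.

728.9 cubic metres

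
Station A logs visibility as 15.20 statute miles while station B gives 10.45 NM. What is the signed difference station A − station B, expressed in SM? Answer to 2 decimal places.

3.17 SM

station B: 10.45 nmi = 12.0256 SM.
Difference: 15.2000 − 12.0256 = 3.17 SM.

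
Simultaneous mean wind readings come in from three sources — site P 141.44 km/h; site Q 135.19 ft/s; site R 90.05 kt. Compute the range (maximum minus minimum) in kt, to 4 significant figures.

site P: 141.44 km/h = 76.3715 kt.
site Q: 135.19 ft/s = 80.0979 kt.
Spread: 90.0500 − 76.3715 = 13.68 kt.

13.68 kt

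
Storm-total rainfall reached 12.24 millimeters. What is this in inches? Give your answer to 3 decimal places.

1 mm = 0.0393701 in, so 12.24 × 0.0393701 = 0.482 in.

0.482 in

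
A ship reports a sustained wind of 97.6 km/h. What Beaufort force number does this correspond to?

Beaufort force 10

97.6 km/h = 27.1 m/s, which is Beaufort 10 (storm, 24.5–28.4 m/s).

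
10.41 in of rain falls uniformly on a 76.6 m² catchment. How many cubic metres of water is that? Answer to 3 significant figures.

20.3 cubic metres

Depth: 10.41 in × 25.4 = 264.414 mm.
1 mm over 1 m² is 1 L, so volume = 264.414 × 76.6 = 20254.112 L = 20.3 m³.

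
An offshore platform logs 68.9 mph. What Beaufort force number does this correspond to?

Beaufort force 11

68.9 mph = 30.8 m/s, which is Beaufort 11 (violent storm, 28.5–32.6 m/s).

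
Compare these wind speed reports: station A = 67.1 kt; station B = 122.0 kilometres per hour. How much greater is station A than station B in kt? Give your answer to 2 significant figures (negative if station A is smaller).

1.2 kt

station B: 122.0 km/h = 65.875 kt.
Difference: 67.100 − 65.875 = 1.2 kt.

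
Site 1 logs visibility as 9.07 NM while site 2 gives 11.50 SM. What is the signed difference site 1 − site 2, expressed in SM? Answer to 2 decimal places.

-1.06 SM

site 1: 9.07 nmi = 10.4376 SM.
Difference: 10.4376 − 11.5000 = -1.06 SM.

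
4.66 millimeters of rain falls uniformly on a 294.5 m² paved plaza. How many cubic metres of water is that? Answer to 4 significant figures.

1.372 cubic metres

1 mm over 1 m² is 1 L, so volume = 4.66 × 294.5 = 1372.37 L = 1.372 m³.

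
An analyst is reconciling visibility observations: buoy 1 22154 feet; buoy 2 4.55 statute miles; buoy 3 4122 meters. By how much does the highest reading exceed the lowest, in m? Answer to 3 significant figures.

3200 m

buoy 1: 22154 ft = 6752.54 m.
buoy 2: 4.55 SM = 7322.52 m.
Spread: 7322.52 − 4122.00 = 3200 m.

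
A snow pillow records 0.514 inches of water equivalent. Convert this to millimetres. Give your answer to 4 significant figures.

1 in = 25.4 mm, so 0.514 × 25.4 = 13.06 mm.

13.06 mm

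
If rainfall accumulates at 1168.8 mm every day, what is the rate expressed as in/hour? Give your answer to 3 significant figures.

1.92 in/hour

1168.8 mm/day × 0.0393701 in/mm × 0.0416667 day/hour = 1.92 in/hour.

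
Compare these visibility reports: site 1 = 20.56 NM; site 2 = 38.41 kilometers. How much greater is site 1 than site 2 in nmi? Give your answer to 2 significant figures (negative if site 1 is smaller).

site 2: 38.41 km = 20.7397 nmi.
Difference: 20.5600 − 20.7397 = -0.18 nmi.

-0.18 nmi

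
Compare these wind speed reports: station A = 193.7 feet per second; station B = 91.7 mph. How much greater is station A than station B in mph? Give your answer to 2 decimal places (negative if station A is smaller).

station A: 193.7 ft/s = 132.0682 mph.
Difference: 132.0682 − 91.7000 = 40.37 mph.

40.37 mph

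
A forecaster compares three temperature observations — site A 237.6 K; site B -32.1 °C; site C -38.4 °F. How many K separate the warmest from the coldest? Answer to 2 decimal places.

site A: 237.6 K = -35.550 °C.
site C: -38.4 °F = -39.111 °C.
Spread: (-32.100) − (-39.111) = 7.011 °C.

7.01 K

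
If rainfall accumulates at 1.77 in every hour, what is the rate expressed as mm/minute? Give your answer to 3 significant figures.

1.77 in/hour × 25.4 mm/in × 0.0166667 hour/minute = 0.749 mm/minute.

0.749 mm/minute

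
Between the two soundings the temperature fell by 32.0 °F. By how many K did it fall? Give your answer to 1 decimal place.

Converting a difference, only the 9/5 scale factor applies: ΔK = 32.0 × 0.5556 = 17.8 K.

17.8 K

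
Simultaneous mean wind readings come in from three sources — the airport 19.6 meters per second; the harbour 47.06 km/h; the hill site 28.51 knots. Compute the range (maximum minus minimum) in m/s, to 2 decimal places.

6.53 m/s

the harbour: 47.06 km/h = 13.0722 m/s.
the hill site: 28.51 kt = 14.6668 m/s.
Spread: 19.6000 − 13.0722 = 6.53 m/s.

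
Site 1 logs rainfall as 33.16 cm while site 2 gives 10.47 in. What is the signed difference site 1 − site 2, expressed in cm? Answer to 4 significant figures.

6.566 cm

site 2: 10.47 in = 26.59380 cm.
Difference: 33.16000 − 26.59380 = 6.566 cm.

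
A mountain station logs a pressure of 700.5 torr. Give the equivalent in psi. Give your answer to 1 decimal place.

13.5 psi

1 mmHg = 0.0193368 psi, so 700.5 × 0.0193368 = 13.5 psi.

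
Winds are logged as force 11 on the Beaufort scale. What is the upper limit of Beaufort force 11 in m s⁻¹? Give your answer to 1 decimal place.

32.6 m/s

Beaufort 11 (violent storm) spans 28.5–32.6 m/s.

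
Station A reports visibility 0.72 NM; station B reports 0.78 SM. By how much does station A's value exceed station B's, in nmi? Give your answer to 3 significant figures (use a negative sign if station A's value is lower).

station B: 0.78 SM = 0.677801 nmi.
Difference: 0.720000 − 0.677801 = 0.0422 nmi.

0.0422 nmi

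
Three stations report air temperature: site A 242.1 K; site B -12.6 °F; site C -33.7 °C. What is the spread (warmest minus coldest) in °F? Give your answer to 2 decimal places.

16.06 °F

site A: 242.1 K = -31.050 °C.
site B: -12.6 °F = -24.778 °C.
Spread: (-24.778) − (-33.700) = 8.922 °C = 16.06 °F.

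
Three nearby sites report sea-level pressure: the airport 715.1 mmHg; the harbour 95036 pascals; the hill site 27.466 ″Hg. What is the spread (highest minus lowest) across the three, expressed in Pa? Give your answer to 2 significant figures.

the airport: 715.1 mmHg = 95338.84 Pa.
the hill site: 27.466 inHg = 93010.56 Pa.
Spread: 95338.84 − 93010.56 = 2300 Pa.

2300 Pa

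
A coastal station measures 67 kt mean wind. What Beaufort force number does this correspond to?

Beaufort force 12

67 kt lies in the Beaufort 12 band (hurricane force, ≥64 kt).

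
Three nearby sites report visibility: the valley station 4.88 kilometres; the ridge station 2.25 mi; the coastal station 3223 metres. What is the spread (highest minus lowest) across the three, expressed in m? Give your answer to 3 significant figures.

1660 m

the valley station: 4.88 km = 4880.00 m.
the ridge station: 2.25 SM = 3621.02 m.
Spread: 4880.00 − 3223.00 = 1660 m.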